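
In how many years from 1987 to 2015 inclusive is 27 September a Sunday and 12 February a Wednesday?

Check each year's weekday for 27 September and 12 February:
  1987: Sun/Thu  1988: Tue/Fri  1989: Wed/Sun  1990: Thu/Mon  1991: Fri/Tue  1992: Sun/Wed ✓  1993: Mon/Fri  1994: Tue/Sat  1995: Wed/Sun  1996: Fri/Mon  1997: Sat/Wed  1998: Sun/Thu  1999: Mon/Fri  2000: Wed/Sat  2001: Thu/Mon  2002: Fri/Tue  2003: Sat/Wed  2004: Mon/Thu  2005: Tue/Sat  2006: Wed/Sun  2007: Thu/Mon  2008: Sat/Tue  2009: Sun/Thu  2010: Mon/Fri  2011: Tue/Sat  2012: Thu/Sun  2013: Fri/Tue  2014: Sat/Wed  2015: Sun/Thu
Both conditions hold in: 1992 — 1.

1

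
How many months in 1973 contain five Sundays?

4

A month of length L has five Sundays iff its first Sunday is on day ≤ L−28 (so day 1–3 in a 31-day month, 1–2 in a 30-day month, day 1 in a leap February).
Checking each month of 1973: Jan starts Mon (31d); Feb starts Thu (28d); Mar starts Thu (31d); Apr starts Sun (30d) ✓; May starts Tue (31d); Jun starts Fri (30d); Jul starts Sun (31d) ✓; Aug starts Wed (31d); Sep starts Sat (30d) ✓; Oct starts Mon (31d); Nov starts Thu (30d); Dec starts Sat (31d) ✓.
Five-Sunday months: April, July, September, December → 4.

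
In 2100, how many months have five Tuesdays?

A month of length L has five Tuesdays iff its first Tuesday is on day ≤ L−28 (so day 1–3 in a 31-day month, 1–2 in a 30-day month, day 1 in a leap February).
Checking each month of 2100: Jan starts Fri (31d); Feb starts Mon (28d); Mar starts Mon (31d) ✓; Apr starts Thu (30d); May starts Sat (31d); Jun starts Tue (30d) ✓; Jul starts Thu (31d); Aug starts Sun (31d) ✓; Sep starts Wed (30d); Oct starts Fri (31d); Nov starts Mon (30d) ✓; Dec starts Wed (31d).
Five-Tuesday months: March, June, August, November → 4.

4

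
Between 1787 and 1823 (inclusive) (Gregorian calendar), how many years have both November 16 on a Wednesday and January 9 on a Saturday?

Check each year's weekday for November 16 and January 9:
  1787: Fri/Tue  1788: Sun/Wed  1789: Mon/Fri  1790: Tue/Sat  1791: Wed/Sun  1792: Fri/Mon  1793: Sat/Wed  1794: Sun/Thu  1795: Mon/Fri  1796: Wed/Sat ✓  1797: Thu/Mon  1798: Fri/Tue  1799: Sat/Wed  1800: Sun/Thu  …(9 more)…  1810: Fri/Tue  1811: Sat/Wed  1812: Mon/Thu  1813: Tue/Sat  1814: Wed/Sun  1815: Thu/Mon  1816: Sat/Tue  1817: Sun/Thu  1818: Mon/Fri  1819: Tue/Sat  1820: Thu/Sun  1821: Fri/Tue  1822: Sat/Wed  1823: Sun/Thu
Both conditions hold in: 1796, 1808 — 2.

2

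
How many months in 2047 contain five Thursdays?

A month of length L has five Thursdays iff its first Thursday is on day ≤ L−28 (so day 1–3 in a 31-day month, 1–2 in a 30-day month, day 1 in a leap February).
Checking each month of 2047: Jan starts Tue (31d) ✓; Feb starts Fri (28d); Mar starts Fri (31d); Apr starts Mon (30d); May starts Wed (31d) ✓; Jun starts Sat (30d); Jul starts Mon (31d); Aug starts Thu (31d) ✓; Sep starts Sun (30d); Oct starts Tue (31d) ✓; Nov starts Fri (30d); Dec starts Sun (31d).
Five-Thursday months: January, May, August, October → 4.

4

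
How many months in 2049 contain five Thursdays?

A month of length L has five Thursdays iff its first Thursday is on day ≤ L−28 (so day 1–3 in a 31-day month, 1–2 in a 30-day month, day 1 in a leap February).
Checking each month of 2049: Jan starts Fri (31d); Feb starts Mon (28d); Mar starts Mon (31d); Apr starts Thu (30d) ✓; May starts Sat (31d); Jun starts Tue (30d); Jul starts Thu (31d) ✓; Aug starts Sun (31d); Sep starts Wed (30d) ✓; Oct starts Fri (31d); Nov starts Mon (30d); Dec starts Wed (31d) ✓.
Five-Thursday months: April, July, September, December → 4.

4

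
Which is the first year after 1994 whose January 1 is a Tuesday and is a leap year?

2008

Jan 1 advances by 2 weekdays after a leap year and by 1 after a common year.
1994: Jan 1 is Saturday.
1995: Sunday
1996: Monday (leap)
1997: Wednesday
1998: Thursday
1999: Friday
2000: Saturday (leap)
2001: Monday
2002: Tuesday
2003: Wednesday
2004: Thursday (leap)
2005: Saturday
2006: Sunday
2007: Monday
2008: Tuesday (leap)
2008 begins on a Tuesday and is a leap year.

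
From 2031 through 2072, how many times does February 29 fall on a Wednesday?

2

Leap years in 2031–2072: 11 of them.
Feb 29 weekday advances by 5 (mod 7) from one leap year to the next four years later (or differs when a century non-leap intervenes).
Leap-day weekdays: 2032:Sun 2036:Fri 2040:Wed✓ 2044:Mon 2048:Sat 2052:Thu 2056:Tue 2060:Sun 2064:Fri 2068:Wed✓ 2072:Mon
Wednesday: 2040, 2068 → 2.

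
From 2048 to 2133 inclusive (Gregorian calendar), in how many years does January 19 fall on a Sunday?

12

Track January 19's weekday year by year (advancing +1, or +2 across a Feb 29):
  2048: Sun ✓  2049: Tue (+2)  2050: Wed (+1)  2051: Thu (+1)  2052: Fri (+1)
  2053: Sun (+2) ✓  2054: Mon (+1)  2055: Tue (+1)  2056: Wed (+1)  2057: Fri (+2)
  2058: Sat (+1)  2059: Sun (+1) ✓  2060: Mon (+1)  2061: Wed (+2)  … (58 more years) …
  2120: Fri (+1)  2121: Sun (+2) ✓  2122: Mon (+1)  2123: Tue (+1)  2124: Wed (+1)
  2125: Fri (+2)  2126: Sat (+1)  2127: Sun (+1) ✓  2128: Mon (+1)  2129: Wed (+2)
  2130: Thu (+1)  2131: Fri (+1)  2132: Sat (+1)  2133: Mon (+2)
Sunday years: 2048, 2053, 2059, 2070, 2076, 2081, 2087, 2098, 2110, 2116, 2121, 2127 — 12 in total.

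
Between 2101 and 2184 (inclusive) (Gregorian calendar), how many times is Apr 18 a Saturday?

Track Apr 18's weekday year by year (advancing +1, or +2 across a Feb 29):
  2101: Mon  2102: Tue (+1)  2103: Wed (+1)  2104: Fri (+2)  2105: Sat (+1) ✓
  2106: Sun (+1)  2107: Mon (+1)  2108: Wed (+2)  2109: Thu (+1)  2110: Fri (+1)
  2111: Sat (+1) ✓  2112: Mon (+2)  2113: Tue (+1)  2114: Wed (+1)  … (56 more years) …
  2171: Thu (+1)  2172: Sat (+2) ✓  2173: Sun (+1)  2174: Mon (+1)  2175: Tue (+1)
  2176: Thu (+2)  2177: Fri (+1)  2178: Sat (+1) ✓  2179: Sun (+1)  2180: Tue (+2)
  2181: Wed (+1)  2182: Thu (+1)  2183: Fri (+1)  2184: Sun (+2)
Saturday years: 2105, 2111, 2116, 2122, 2133, 2139, 2144, 2150, 2161, 2167, 2172, 2178 — 12 in total.

12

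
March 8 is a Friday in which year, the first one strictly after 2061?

From one year to the next, a fixed date's weekday advances by 1, or by 2 when a Feb 29 lies between the two dates.
2061: March 8 is Tuesday.
2062: Wednesday (+1)
2063: Thursday (+1)
2064: Saturday (+2)
2065: Sunday (+1)
2066: Monday (+1)
2067: Tuesday (+1)
2068: Thursday (+2)
2069: Friday (+1)
March 8 falls on a Friday in 2069.

2069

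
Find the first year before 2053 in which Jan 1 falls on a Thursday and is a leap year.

Jan 1 advances by 2 weekdays after a leap year and by 1 after a common year.
2053: Jan 1 is Wednesday.
2052: Monday (leap)
2051: Sunday
2050: Saturday
2049: Friday
2048: Wednesday (leap)
2047: Tuesday
2046: Monday
2045: Sunday
2044: Friday (leap)
2043: Thursday
2042: Wednesday
2041: Tuesday
2040: Sunday (leap)
2039: Saturday
2038: Friday
2037: Thursday
2036: Tuesday (leap)
2035: Monday
2034: Sunday
2033: Saturday
2032: Thursday (leap)
2032 begins on a Thursday and is a leap year.

2032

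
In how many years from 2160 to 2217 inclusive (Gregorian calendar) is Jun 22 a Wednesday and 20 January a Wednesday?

Check each year's weekday for Jun 22 and 20 January:
  2160: Sun/Sun  2161: Mon/Tue  2162: Tue/Wed  2163: Wed/Thu  2164: Fri/Fri  2165: Sat/Sun  2166: Sun/Mon  2167: Mon/Tue  2168: Wed/Wed ✓  2169: Thu/Fri  2170: Fri/Sat  2171: Sat/Sun  2172: Mon/Mon  2173: Tue/Wed  …(30 more)…  2204: Fri/Fri  2205: Sat/Sun  2206: Sun/Mon  2207: Mon/Tue  2208: Wed/Wed ✓  2209: Thu/Fri  2210: Fri/Sat  2211: Sat/Sun  2212: Mon/Mon  2213: Tue/Wed  2214: Wed/Thu  2215: Thu/Fri  2216: Sat/Sat  2217: Sun/Mon
Both conditions hold in: 2168, 2196, 2208 — 3.

3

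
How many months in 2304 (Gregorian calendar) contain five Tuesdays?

4

A month of length L has five Tuesdays iff its first Tuesday is on day ≤ L−28 (so day 1–3 in a 31-day month, 1–2 in a 30-day month, day 1 in a leap February).
Checking each month of 2304: Jan starts Fri (31d); Feb starts Mon (29d); Mar starts Tue (31d) ✓; Apr starts Fri (30d); May starts Sun (31d) ✓; Jun starts Wed (30d); Jul starts Fri (31d); Aug starts Mon (31d) ✓; Sep starts Thu (30d); Oct starts Sat (31d); Nov starts Tue (30d) ✓; Dec starts Thu (31d).
Five-Tuesday months: March, May, August, November → 4.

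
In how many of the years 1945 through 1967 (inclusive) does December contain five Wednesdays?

9

December has 31 days; it has five Wednesdays when Wednesday falls among the first (month-length − 28) days — i.e. when December 1 is one of Wednesday/Tuesday/Monday.
December 1 by year: 1945:Sat 1946:Sun 1947:Mon✓ 1948:Wed✓ 1949:Thu 1950:Fri 1951:Sat 1952:Mon✓ 1953:Tue✓ 1954:Wed✓ 1955:Thu 1956:Sat 1957:Sun 1958:Mon✓ 1959:Tue✓ 1960:Thu 1961:Fri 1962:Sat 1963:Sun 1964:Tue✓ 1965:Wed✓ 1966:Thu 1967:Fri
Years with five Wednesdays: 1947, 1948, 1952, 1953, 1954, 1958, 1959, 1964, 1965 → 9.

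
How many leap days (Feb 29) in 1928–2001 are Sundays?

2

Leap years in 1928–2001: 19 of them.
Feb 29 weekday advances by 5 (mod 7) from one leap year to the next four years later (or differs when a century non-leap intervenes).
Leap-day weekdays: 1928:Wed 1932:Mon 1936:Sat 1940:Thu 1944:Tue 1948:Sun✓ 1952:Fri 1956:Wed 1960:Mon 1964:Sat 1968:Thu 1972:Tue 1976:Sun✓ 1980:Fri 1984:Wed 1988:Mon 1992:Sat 1996:Thu 2000:Tue
Sunday: 1948, 1976 → 2.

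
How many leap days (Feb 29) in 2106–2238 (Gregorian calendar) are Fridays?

4

Leap years in 2106–2238: 32 of them.
Feb 29 weekday advances by 5 (mod 7) from one leap year to the next four years later (or differs when a century non-leap intervenes).
Leap-day weekdays: 2108:Wed 2112:Mon 2116:Sat 2120:Thu 2124:Tue 2128:Sun 2132:Fri✓ 2136:Wed 2140:Mon 2144:Sat 2148:Thu 2152:Tue 2156:Sun …(6 more)… 2184:Sun 2188:Fri✓ 2192:Wed 2196:Mon 2204:Wed 2208:Mon 2212:Sat 2216:Thu 2220:Tue 2224:Sun 2228:Fri✓ 2232:Wed 2236:Mon
Friday: 2132, 2160, 2188, 2228 → 4.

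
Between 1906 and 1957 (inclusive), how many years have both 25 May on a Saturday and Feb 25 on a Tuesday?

Check each year's weekday for 25 May and Feb 25:
  1906: Fri/Sun  1907: Sat/Mon  1908: Mon/Tue  1909: Tue/Thu  1910: Wed/Fri  1911: Thu/Sat  1912: Sat/Sun  1913: Sun/Tue  1914: Mon/Wed  1915: Tue/Thu  1916: Thu/Fri  1917: Fri/Sun  1918: Sat/Mon  1919: Sun/Tue  …(24 more)…  1944: Thu/Fri  1945: Fri/Sun  1946: Sat/Mon  1947: Sun/Tue  1948: Tue/Wed  1949: Wed/Fri  1950: Thu/Sat  1951: Fri/Sun  1952: Sun/Mon  1953: Mon/Wed  1954: Tue/Thu  1955: Wed/Fri  1956: Fri/Sat  1957: Sat/Mon
Both conditions hold in: no year — 0.

0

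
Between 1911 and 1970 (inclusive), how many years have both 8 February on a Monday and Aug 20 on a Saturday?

2

Check each year's weekday for 8 February and Aug 20:
  1911: Wed/Sun  1912: Thu/Tue  1913: Sat/Wed  1914: Sun/Thu  1915: Mon/Fri  1916: Tue/Sun  1917: Thu/Mon  1918: Fri/Tue  1919: Sat/Wed  1920: Sun/Fri  1921: Tue/Sat  1922: Wed/Sun  1923: Thu/Mon  1924: Fri/Wed  …(32 more)…  1957: Fri/Tue  1958: Sat/Wed  1959: Sun/Thu  1960: Mon/Sat ✓  1961: Wed/Sun  1962: Thu/Mon  1963: Fri/Tue  1964: Sat/Thu  1965: Mon/Fri  1966: Tue/Sat  1967: Wed/Sun  1968: Thu/Tue  1969: Sat/Wed  1970: Sun/Thu
Both conditions hold in: 1932, 1960 — 2.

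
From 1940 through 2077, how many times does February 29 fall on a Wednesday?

5

Leap years in 1940–2077: 35 of them.
Feb 29 weekday advances by 5 (mod 7) from one leap year to the next four years later (or differs when a century non-leap intervenes).
Leap-day weekdays: 1940:Thu 1944:Tue 1948:Sun 1952:Fri 1956:Wed✓ 1960:Mon 1964:Sat 1968:Thu 1972:Tue 1976:Sun 1980:Fri 1984:Wed✓ 1988:Mon …(9 more)… 2028:Tue 2032:Sun 2036:Fri 2040:Wed✓ 2044:Mon 2048:Sat 2052:Thu 2056:Tue 2060:Sun 2064:Fri 2068:Wed✓ 2072:Mon 2076:Sat
Wednesday: 1956, 1984, 2012, 2040, 2068 → 5.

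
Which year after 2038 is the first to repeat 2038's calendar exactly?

Two years share a calendar iff Jan 1 falls on the same weekday and both are leap or both are common. 2038: Jan 1 is Friday, common year.
2039: Jan 1 Saturday, common
2040: Jan 1 Sunday, leap
2041: Jan 1 Tuesday, common
2042: Jan 1 Wednesday, common
2043: Jan 1 Thursday, common
2044: Jan 1 Friday, leap
2045: Jan 1 Sunday, common
2046: Jan 1 Monday, common
2047: Jan 1 Tuesday, common
2048: Jan 1 Wednesday, leap
2049: Jan 1 Friday, common
2049 matches on both conditions.

2049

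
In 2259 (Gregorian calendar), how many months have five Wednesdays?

4

A month of length L has five Wednesdays iff its first Wednesday is on day ≤ L−28 (so day 1–3 in a 31-day month, 1–2 in a 30-day month, day 1 in a leap February).
Checking each month of 2259: Jan starts Sat (31d); Feb starts Tue (28d); Mar starts Tue (31d) ✓; Apr starts Fri (30d); May starts Sun (31d); Jun starts Wed (30d) ✓; Jul starts Fri (31d); Aug starts Mon (31d) ✓; Sep starts Thu (30d); Oct starts Sat (31d); Nov starts Tue (30d) ✓; Dec starts Thu (31d).
Five-Wednesday months: March, June, August, November → 4.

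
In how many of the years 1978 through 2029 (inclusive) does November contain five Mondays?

15

November has 30 days; it has five Mondays when Monday falls among the first (month-length − 28) days — i.e. when November 1 is one of Monday/Sunday.
November 1 by year: 1978:Wed 1979:Thu 1980:Sat 1981:Sun✓ 1982:Mon✓ 1983:Tue 1984:Thu 1985:Fri 1986:Sat 1987:Sun✓ 1988:Tue 1989:Wed 1990:Thu 1991:Fri 1992:Sun✓ …(22 more)… 2015:Sun✓ 2016:Tue 2017:Wed 2018:Thu 2019:Fri 2020:Sun✓ 2021:Mon✓ 2022:Tue 2023:Wed 2024:Fri 2025:Sat 2026:Sun✓ 2027:Mon✓ 2028:Wed 2029:Thu
Years with five Mondays: 1981, 1982, 1987, 1992, 1993, 1998, 1999, 2004, 2009, 2010, 2015, 2020, 2021, 2026, 2027 → 15.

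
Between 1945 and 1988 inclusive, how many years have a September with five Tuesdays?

September has 30 days; it has five Tuesdays when Tuesday falls among the first (month-length − 28) days — i.e. when September 1 is one of Tuesday/Monday.
September 1 by year: 1945:Sat 1946:Sun 1947:Mon✓ 1948:Wed 1949:Thu 1950:Fri 1951:Sat 1952:Mon✓ 1953:Tue✓ 1954:Wed 1955:Thu 1956:Sat 1957:Sun 1958:Mon✓ 1959:Tue✓ …(14 more)… 1974:Sun 1975:Mon✓ 1976:Wed 1977:Thu 1978:Fri 1979:Sat 1980:Mon✓ 1981:Tue✓ 1982:Wed 1983:Thu 1984:Sat 1985:Sun 1986:Mon✓ 1987:Tue✓ 1988:Thu
Years with five Tuesdays: 1947, 1952, 1953, 1958, 1959, 1964, 1969, 1970, 1975, 1980, 1981, 1986, 1987 → 13.

13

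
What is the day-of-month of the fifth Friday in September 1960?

30

September 1, 1960 is a Thursday, so the first Friday is the 2nd.
The fifth Friday is 2 + 28 = 30.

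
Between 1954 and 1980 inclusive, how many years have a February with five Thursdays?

February has 28 days (29 in leap years); it has five Thursdays when Thursday falls among the first (month-length − 28) days — i.e. when February 1 is Thursday in a leap year (never in a common year).
February 1 by year: 1954:Mon 1955:Tue 1956:Wed 1957:Fri 1958:Sat 1959:Sun 1960:Mon 1961:Wed 1962:Thu 1963:Fri 1964:Sat 1965:Mon 1966:Tue 1967:Wed 1968:Thu✓ 1969:Sat 1970:Sun 1971:Mon 1972:Tue 1973:Thu 1974:Fri 1975:Sat 1976:Sun 1977:Tue 1978:Wed 1979:Thu 1980:Fri
Years with five Thursdays: 1968 → 1.

1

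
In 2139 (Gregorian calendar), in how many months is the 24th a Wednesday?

Check the 24th of each month of 2139: Jan 24: Sat, Feb 24: Tue, Mar 24: Tue, Apr 24: Fri, May 24: Sun, Jun 24: Wed, Jul 24: Fri, Aug 24: Mon, Sep 24: Thu, Oct 24: Sat, Nov 24: Tue, Dec 24: Thu.
Wednesday occurs in June — 1 month.

1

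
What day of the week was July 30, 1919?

Wednesday

January 1, 1919 is a Wednesday.
July 30 is day 211 of the year, i.e. 210 days after Jan 1.
210 mod 7 = 0, so advance 0 weekdays from Wednesday: Wednesday.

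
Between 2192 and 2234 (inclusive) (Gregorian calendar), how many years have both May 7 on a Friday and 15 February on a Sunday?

1

Check each year's weekday for May 7 and 15 February:
  2192: Mon/Wed  2193: Tue/Fri  2194: Wed/Sat  2195: Thu/Sun  2196: Sat/Mon  2197: Sun/Wed  2198: Mon/Thu  2199: Tue/Fri  2200: Wed/Sat  2201: Thu/Sun  2202: Fri/Mon  2203: Sat/Tue  2204: Mon/Wed  2205: Tue/Fri  …(15 more)…  2221: Mon/Thu  2222: Tue/Fri  2223: Wed/Sat  2224: Fri/Sun ✓  2225: Sat/Tue  2226: Sun/Wed  2227: Mon/Thu  2228: Wed/Fri  2229: Thu/Sun  2230: Fri/Mon  2231: Sat/Tue  2232: Mon/Wed  2233: Tue/Fri  2234: Wed/Sat
Both conditions hold in: 2224 — 1.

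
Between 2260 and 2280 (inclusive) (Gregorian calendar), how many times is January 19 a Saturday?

Track January 19's weekday year by year (advancing +1, or +2 across a Feb 29):
  2260: Thu  2261: Sat (+2) ✓  2262: Sun (+1)  2263: Mon (+1)  2264: Tue (+1)
  2265: Thu (+2)  2266: Fri (+1)  2267: Sat (+1) ✓  2268: Sun (+1)  2269: Tue (+2)
  2270: Wed (+1)  2271: Thu (+1)  2272: Fri (+1)  2273: Sun (+2)  2274: Mon (+1)
  2275: Tue (+1)  2276: Wed (+1)  2277: Fri (+2)  2278: Sat (+1) ✓  2279: Sun (+1)
  2280: Mon (+1)
Saturday years: 2261, 2267, 2278 — 3 in total.

3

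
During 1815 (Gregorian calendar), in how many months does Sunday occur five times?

A month of length L has five Sundays iff its first Sunday is on day ≤ L−28 (so day 1–3 in a 31-day month, 1–2 in a 30-day month, day 1 in a leap February).
Checking each month of 1815: Jan starts Sun (31d) ✓; Feb starts Wed (28d); Mar starts Wed (31d); Apr starts Sat (30d) ✓; May starts Mon (31d); Jun starts Thu (30d); Jul starts Sat (31d) ✓; Aug starts Tue (31d); Sep starts Fri (30d); Oct starts Sun (31d) ✓; Nov starts Wed (30d); Dec starts Fri (31d) ✓.
Five-Sunday months: January, April, July, October, December → 5.

5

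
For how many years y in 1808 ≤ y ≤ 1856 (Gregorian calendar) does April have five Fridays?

April has 30 days; it has five Fridays when Friday falls among the first (month-length − 28) days — i.e. when April 1 is one of Friday/Thursday.
April 1 by year: 1808:Fri✓ 1809:Sat 1810:Sun 1811:Mon 1812:Wed 1813:Thu✓ 1814:Fri✓ 1815:Sat 1816:Mon 1817:Tue 1818:Wed 1819:Thu✓ 1820:Sat 1821:Sun 1822:Mon …(19 more)… 1842:Fri✓ 1843:Sat 1844:Mon 1845:Tue 1846:Wed 1847:Thu✓ 1848:Sat 1849:Sun 1850:Mon 1851:Tue 1852:Thu✓ 1853:Fri✓ 1854:Sat 1855:Sun 1856:Tue
Years with five Fridays: 1808, 1813, 1814, 1819, 1824, 1825, 1830, 1831, 1836, 1841, 1842, 1847, 1852, 1853 → 14.

14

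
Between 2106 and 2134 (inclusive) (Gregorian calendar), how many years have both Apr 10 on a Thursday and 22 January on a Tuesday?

Check each year's weekday for Apr 10 and 22 January:
  2106: Sat/Fri  2107: Sun/Sat  2108: Tue/Sun  2109: Wed/Tue  2110: Thu/Wed  2111: Fri/Thu  2112: Sun/Fri  2113: Mon/Sun  2114: Tue/Mon  2115: Wed/Tue  2116: Fri/Wed  2117: Sat/Fri  2118: Sun/Sat  2119: Mon/Sun  2120: Wed/Mon  2121: Thu/Wed  2122: Fri/Thu  2123: Sat/Fri  2124: Mon/Sat  2125: Tue/Mon  2126: Wed/Tue  2127: Thu/Wed  2128: Sat/Thu  2129: Sun/Sat  2130: Mon/Sun  2131: Tue/Mon  2132: Thu/Tue ✓  2133: Fri/Thu  2134: Sat/Fri
Both conditions hold in: 2132 — 1.

1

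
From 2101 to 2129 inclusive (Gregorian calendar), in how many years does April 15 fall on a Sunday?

4

Track April 15's weekday year by year (advancing +1, or +2 across a Feb 29):
  2101: Fri  2102: Sat (+1)  2103: Sun (+1) ✓  2104: Tue (+2)  2105: Wed (+1)
  2106: Thu (+1)  2107: Fri (+1)  2108: Sun (+2) ✓  2109: Mon (+1)  2110: Tue (+1)
  2111: Wed (+1)  2112: Fri (+2)  2113: Sat (+1)  2114: Sun (+1) ✓  2115: Mon (+1)
  2116: Wed (+2)  2117: Thu (+1)  2118: Fri (+1)  2119: Sat (+1)  2120: Mon (+2)
  2121: Tue (+1)  2122: Wed (+1)  2123: Thu (+1)  2124: Sat (+2)  2125: Sun (+1) ✓
  2126: Mon (+1)  2127: Tue (+1)  2128: Thu (+2)  2129: Fri (+1)
Sunday years: 2103, 2108, 2114, 2125 — 4 in total.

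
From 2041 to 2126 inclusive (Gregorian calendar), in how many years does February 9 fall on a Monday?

Track February 9's weekday year by year (advancing +1, or +2 across a Feb 29):
  2041: Sat  2042: Sun (+1)  2043: Mon (+1) ✓  2044: Tue (+1)  2045: Thu (+2)
  2046: Fri (+1)  2047: Sat (+1)  2048: Sun (+1)  2049: Tue (+2)  2050: Wed (+1)
  2051: Thu (+1)  2052: Fri (+1)  2053: Sun (+2)  2054: Mon (+1) ✓  … (58 more years) …
  2113: Thu (+2)  2114: Fri (+1)  2115: Sat (+1)  2116: Sun (+1)  2117: Tue (+2)
  2118: Wed (+1)  2119: Thu (+1)  2120: Fri (+1)  2121: Sun (+2)  2122: Mon (+1) ✓
  2123: Tue (+1)  2124: Wed (+1)  2125: Fri (+2)  2126: Sat (+1)
Monday years: 2043, 2054, 2060, 2065, 2071, 2082, 2088, 2093, 2099, 2105, 2111, 2122 — 12 in total.

12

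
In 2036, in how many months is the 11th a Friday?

Check the 11th of each month of 2036: Jan 11: Fri, Feb 11: Mon, Mar 11: Tue, Apr 11: Fri, May 11: Sun, Jun 11: Wed, Jul 11: Fri, Aug 11: Mon, Sep 11: Thu, Oct 11: Sat, Nov 11: Tue, Dec 11: Thu.
Friday occurs in January, April, July — 3 months.

3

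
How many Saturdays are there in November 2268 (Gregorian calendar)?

November 2268 has 30 days and begins on Sunday.
The first Saturday is November 7.
Saturdays fall on 7, 14, 21, 28 — that's 4.

4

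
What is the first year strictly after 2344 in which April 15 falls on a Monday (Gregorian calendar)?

From one year to the next, a fixed date's weekday advances by 1, or by 2 when a Feb 29 lies between the two dates.
2344: April 15 is Saturday.
2345: Sunday (+1)
2346: Monday (+1)
April 15 falls on a Monday in 2346.

2346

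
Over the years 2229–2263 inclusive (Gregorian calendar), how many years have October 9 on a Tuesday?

Track October 9's weekday year by year (advancing +1, or +2 across a Feb 29):
  2229: Fri  2230: Sat (+1)  2231: Sun (+1)  2232: Tue (+2) ✓  2233: Wed (+1)
  2234: Thu (+1)  2235: Fri (+1)  2236: Sun (+2)  2237: Mon (+1)  2238: Tue (+1) ✓
  2239: Wed (+1)  2240: Fri (+2)  2241: Sat (+1)  2242: Sun (+1)  … (7 more years) …
  2250: Wed (+1)  2251: Thu (+1)  2252: Sat (+2)  2253: Sun (+1)  2254: Mon (+1)
  2255: Tue (+1) ✓  2256: Thu (+2)  2257: Fri (+1)  2258: Sat (+1)  2259: Sun (+1)
  2260: Tue (+2) ✓  2261: Wed (+1)  2262: Thu (+1)  2263: Fri (+1)
Tuesday years: 2232, 2238, 2249, 2255, 2260 — 5 in total.

5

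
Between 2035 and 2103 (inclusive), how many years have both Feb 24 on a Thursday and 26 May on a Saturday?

0

Check each year's weekday for Feb 24 and 26 May:
  2035: Sat/Sat  2036: Sun/Mon  2037: Tue/Tue  2038: Wed/Wed  2039: Thu/Thu  2040: Fri/Sat  2041: Sun/Sun  2042: Mon/Mon  2043: Tue/Tue  2044: Wed/Thu  2045: Fri/Fri  2046: Sat/Sat  2047: Sun/Sun  2048: Mon/Tue  …(41 more)…  2090: Fri/Fri  2091: Sat/Sat  2092: Sun/Mon  2093: Tue/Tue  2094: Wed/Wed  2095: Thu/Thu  2096: Fri/Sat  2097: Sun/Sun  2098: Mon/Mon  2099: Tue/Tue  2100: Wed/Wed  2101: Thu/Thu  2102: Fri/Fri  2103: Sat/Sat
Both conditions hold in: no year — 0.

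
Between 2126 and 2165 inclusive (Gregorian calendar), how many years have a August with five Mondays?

August has 31 days; it has five Mondays when Monday falls among the first (month-length − 28) days — i.e. when August 1 is one of Monday/Sunday/Saturday.
August 1 by year: 2126:Thu 2127:Fri 2128:Sun✓ 2129:Mon✓ 2130:Tue 2131:Wed 2132:Fri 2133:Sat✓ 2134:Sun✓ 2135:Mon✓ 2136:Wed 2137:Thu 2138:Fri 2139:Sat✓ 2140:Mon✓ …(10 more)… 2151:Sun✓ 2152:Tue 2153:Wed 2154:Thu 2155:Fri 2156:Sun✓ 2157:Mon✓ 2158:Tue 2159:Wed 2160:Fri 2161:Sat✓ 2162:Sun✓ 2163:Mon✓ 2164:Wed 2165:Thu
Years with five Mondays: 2128, 2129, 2133, 2134, 2135, 2139, 2140, 2144, 2145, 2146, 2150, 2151, 2156, 2157, 2161, 2162, 2163 → 17.

17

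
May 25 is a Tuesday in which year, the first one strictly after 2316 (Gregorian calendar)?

2320

From one year to the next, a fixed date's weekday advances by 1, or by 2 when a Feb 29 lies between the two dates.
2316: May 25 is Thursday.
2317: Friday (+1)
2318: Saturday (+1)
2319: Sunday (+1)
2320: Tuesday (+2)
May 25 falls on a Tuesday in 2320.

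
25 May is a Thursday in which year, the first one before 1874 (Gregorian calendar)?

From one year to the next, a fixed date's weekday advances by 1, or by 2 when a Feb 29 lies between the two dates.
1874: May 25 is Monday.
1873: Sunday (−1)
1872: Saturday (−1)
1871: Thursday (−2)
25 May falls on a Thursday in 1871.

1871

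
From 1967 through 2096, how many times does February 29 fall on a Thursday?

Leap years in 1967–2096: 33 of them.
Feb 29 weekday advances by 5 (mod 7) from one leap year to the next four years later (or differs when a century non-leap intervenes).
Leap-day weekdays: 1968:Thu✓ 1972:Tue 1976:Sun 1980:Fri 1984:Wed 1988:Mon 1992:Sat 1996:Thu✓ 2000:Tue 2004:Sun 2008:Fri 2012:Wed 2016:Mon …(7 more)… 2048:Sat 2052:Thu✓ 2056:Tue 2060:Sun 2064:Fri 2068:Wed 2072:Mon 2076:Sat 2080:Thu✓ 2084:Tue 2088:Sun 2092:Fri 2096:Wed
Thursday: 1968, 1996, 2024, 2052, 2080 → 5.

5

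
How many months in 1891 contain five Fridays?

4

A month of length L has five Fridays iff its first Friday is on day ≤ L−28 (so day 1–3 in a 31-day month, 1–2 in a 30-day month, day 1 in a leap February).
Checking each month of 1891: Jan starts Thu (31d) ✓; Feb starts Sun (28d); Mar starts Sun (31d); Apr starts Wed (30d); May starts Fri (31d) ✓; Jun starts Mon (30d); Jul starts Wed (31d) ✓; Aug starts Sat (31d); Sep starts Tue (30d); Oct starts Thu (31d) ✓; Nov starts Sun (30d); Dec starts Tue (31d).
Five-Friday months: January, May, July, October → 4.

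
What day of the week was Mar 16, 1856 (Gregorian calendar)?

January 1, 1856 is a Tuesday.
March 16 is day 76 of the year, i.e. 75 days after Jan 1.
75 mod 7 = 5, so advance 5 weekdays from Tuesday: Sunday.

Sunday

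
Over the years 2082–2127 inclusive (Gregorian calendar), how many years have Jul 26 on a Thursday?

7

Track Jul 26's weekday year by year (advancing +1, or +2 across a Feb 29):
  2082: Sun  2083: Mon (+1)  2084: Wed (+2)  2085: Thu (+1) ✓  2086: Fri (+1)
  2087: Sat (+1)  2088: Mon (+2)  2089: Tue (+1)  2090: Wed (+1)  2091: Thu (+1) ✓
  2092: Sat (+2)  2093: Sun (+1)  2094: Mon (+1)  2095: Tue (+1)  … (18 more years) …
  2114: Thu (+1) ✓  2115: Fri (+1)  2116: Sun (+2)  2117: Mon (+1)  2118: Tue (+1)
  2119: Wed (+1)  2120: Fri (+2)  2121: Sat (+1)  2122: Sun (+1)  2123: Mon (+1)
  2124: Wed (+2)  2125: Thu (+1) ✓  2126: Fri (+1)  2127: Sat (+1)
Thursday years: 2085, 2091, 2096, 2103, 2108, 2114, 2125 — 7 in total.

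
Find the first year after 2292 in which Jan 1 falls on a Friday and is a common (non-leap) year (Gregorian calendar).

2297

Jan 1 advances by 2 weekdays after a leap year and by 1 after a common year.
2292: Jan 1 is Friday (leap).
2293: Sunday
2294: Monday
2295: Tuesday
2296: Wednesday (leap)
2297: Friday
2297 begins on a Friday and is a common year.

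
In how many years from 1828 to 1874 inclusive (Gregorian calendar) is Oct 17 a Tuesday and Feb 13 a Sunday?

1

Check each year's weekday for Oct 17 and Feb 13:
  1828: Fri/Wed  1829: Sat/Fri  1830: Sun/Sat  1831: Mon/Sun  1832: Wed/Mon  1833: Thu/Wed  1834: Fri/Thu  1835: Sat/Fri  1836: Mon/Sat  1837: Tue/Mon  1838: Wed/Tue  1839: Thu/Wed  1840: Sat/Thu  1841: Sun/Sat  …(19 more)…  1861: Thu/Wed  1862: Fri/Thu  1863: Sat/Fri  1864: Mon/Sat  1865: Tue/Mon  1866: Wed/Tue  1867: Thu/Wed  1868: Sat/Thu  1869: Sun/Sat  1870: Mon/Sun  1871: Tue/Mon  1872: Thu/Tue  1873: Fri/Thu  1874: Sat/Fri
Both conditions hold in: 1848 — 1.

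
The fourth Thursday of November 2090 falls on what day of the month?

November 1, 2090 is a Wednesday, so the first Thursday is the 2nd.
The fourth Thursday is 2 + 21 = 23.

23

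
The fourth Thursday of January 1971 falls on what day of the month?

January 1, 1971 is a Friday, so the first Thursday is the 7th.
The fourth Thursday is 7 + 21 = 28.

28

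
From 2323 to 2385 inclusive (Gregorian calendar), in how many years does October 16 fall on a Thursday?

Track October 16's weekday year by year (advancing +1, or +2 across a Feb 29):
  2323: Tue  2324: Thu (+2) ✓  2325: Fri (+1)  2326: Sat (+1)  2327: Sun (+1)
  2328: Tue (+2)  2329: Wed (+1)  2330: Thu (+1) ✓  2331: Fri (+1)  2332: Sun (+2)
  2333: Mon (+1)  2334: Tue (+1)  2335: Wed (+1)  2336: Fri (+2)  … (35 more years) …
  2372: Mon (+2)  2373: Tue (+1)  2374: Wed (+1)  2375: Thu (+1) ✓  2376: Sat (+2)
  2377: Sun (+1)  2378: Mon (+1)  2379: Tue (+1)  2380: Thu (+2) ✓  2381: Fri (+1)
  2382: Sat (+1)  2383: Sun (+1)  2384: Tue (+2)  2385: Wed (+1)
Thursday years: 2324, 2330, 2341, 2347, 2352, 2358, 2369, 2375, 2380 — 9 in total.

9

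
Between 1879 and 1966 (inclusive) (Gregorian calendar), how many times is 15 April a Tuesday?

Track 15 April's weekday year by year (advancing +1, or +2 across a Feb 29):
  1879: Tue ✓  1880: Thu (+2)  1881: Fri (+1)  1882: Sat (+1)  1883: Sun (+1)
  1884: Tue (+2) ✓  1885: Wed (+1)  1886: Thu (+1)  1887: Fri (+1)  1888: Sun (+2)
  1889: Mon (+1)  1890: Tue (+1) ✓  1891: Wed (+1)  1892: Fri (+2)  … (60 more years) …
  1953: Wed (+1)  1954: Thu (+1)  1955: Fri (+1)  1956: Sun (+2)  1957: Mon (+1)
  1958: Tue (+1) ✓  1959: Wed (+1)  1960: Fri (+2)  1961: Sat (+1)  1962: Sun (+1)
  1963: Mon (+1)  1964: Wed (+2)  1965: Thu (+1)  1966: Fri (+1)
Tuesday years: 1879, 1884, 1890, 1902, 1913, 1919, 1924, 1930, 1941, 1947, 1952, 1958 — 12 in total.

12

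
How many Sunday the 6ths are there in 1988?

2

Check the 6th of each month of 1988: Jan 6: Wed, Feb 6: Sat, Mar 6: Sun, Apr 6: Wed, May 6: Fri, Jun 6: Mon, Jul 6: Wed, Aug 6: Sat, Sep 6: Tue, Oct 6: Thu, Nov 6: Sun, Dec 6: Tue.
Sunday occurs in March, November — 2 months.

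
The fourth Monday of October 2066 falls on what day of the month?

October 1, 2066 is a Friday, so the first Monday is the 4th.
The fourth Monday is 4 + 21 = 25.

25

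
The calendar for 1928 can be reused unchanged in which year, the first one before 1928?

1888

Two years share a calendar iff Jan 1 falls on the same weekday and both are leap or both are common. 1928: Jan 1 is Sunday, leap year.
1927: Jan 1 Saturday, common
1926: Jan 1 Friday, common
1925: Jan 1 Thursday, common
1924: Jan 1 Tuesday, leap
1923: Jan 1 Monday, common
1922: Jan 1 Sunday, common
1921: Jan 1 Saturday, common
1920: Jan 1 Thursday, leap
1919: Jan 1 Wednesday, common
1918: Jan 1 Tuesday, common
1917: Jan 1 Monday, common
1916: Jan 1 Saturday, leap
1915: Jan 1 Friday, common
1914: Jan 1 Thursday, common
1913: Jan 1 Wednesday, common
1912: Jan 1 Monday, leap
1911: Jan 1 Sunday, common
1910: Jan 1 Saturday, common
1909: Jan 1 Friday, common
1908: Jan 1 Wednesday, leap
1907: Jan 1 Tuesday, common
1906: Jan 1 Monday, common
1905: Jan 1 Sunday, common
1904: Jan 1 Friday, leap
1903: Jan 1 Thursday, common
1902: Jan 1 Wednesday, common
1901: Jan 1 Tuesday, common
1900: Jan 1 Monday, common
1899: Jan 1 Sunday, common
1898: Jan 1 Saturday, common
1897: Jan 1 Friday, common
1896: Jan 1 Wednesday, leap
1895: Jan 1 Tuesday, common
1894: Jan 1 Monday, common
1893: Jan 1 Sunday, common
1892: Jan 1 Friday, leap
1891: Jan 1 Thursday, common
1890: Jan 1 Wednesday, common
1889: Jan 1 Tuesday, common
1888: Jan 1 Sunday, leap
1888 matches on both conditions.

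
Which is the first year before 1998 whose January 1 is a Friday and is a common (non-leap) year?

1993

Jan 1 advances by 2 weekdays after a leap year and by 1 after a common year.
1998: Jan 1 is Thursday.
1997: Wednesday
1996: Monday (leap)
1995: Sunday
1994: Saturday
1993: Friday
1993 begins on a Friday and is a common year.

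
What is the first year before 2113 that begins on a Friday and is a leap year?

2112

Jan 1 advances by 2 weekdays after a leap year and by 1 after a common year.
2113: Jan 1 is Sunday.
2112: Friday (leap)
2112 begins on a Friday and is a leap year.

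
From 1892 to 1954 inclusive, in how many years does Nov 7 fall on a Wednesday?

9

Track Nov 7's weekday year by year (advancing +1, or +2 across a Feb 29):
  1892: Mon  1893: Tue (+1)  1894: Wed (+1) ✓  1895: Thu (+1)  1896: Sat (+2)
  1897: Sun (+1)  1898: Mon (+1)  1899: Tue (+1)  1900: Wed (+1) ✓  1901: Thu (+1)
  1902: Fri (+1)  1903: Sat (+1)  1904: Mon (+2)  1905: Tue (+1)  … (35 more years) …
  1941: Fri (+1)  1942: Sat (+1)  1943: Sun (+1)  1944: Tue (+2)  1945: Wed (+1) ✓
  1946: Thu (+1)  1947: Fri (+1)  1948: Sun (+2)  1949: Mon (+1)  1950: Tue (+1)
  1951: Wed (+1) ✓  1952: Fri (+2)  1953: Sat (+1)  1954: Sun (+1)
Wednesday years: 1894, 1900, 1906, 1917, 1923, 1928, 1934, 1945, 1951 — 9 in total.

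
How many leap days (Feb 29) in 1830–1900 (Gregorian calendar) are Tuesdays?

2

Leap years in 1830–1900: 17 of them.
Feb 29 weekday advances by 5 (mod 7) from one leap year to the next four years later (or differs when a century non-leap intervenes).
Leap-day weekdays: 1832:Wed 1836:Mon 1840:Sat 1844:Thu 1848:Tue✓ 1852:Sun 1856:Fri 1860:Wed 1864:Mon 1868:Sat 1872:Thu 1876:Tue✓ 1880:Sun 1884:Fri 1888:Wed 1892:Mon 1896:Sat
Tuesday: 1848, 1876 → 2.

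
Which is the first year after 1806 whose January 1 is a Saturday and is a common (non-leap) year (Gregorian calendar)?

1814

Jan 1 advances by 2 weekdays after a leap year and by 1 after a common year.
1806: Jan 1 is Wednesday.
1807: Thursday
1808: Friday (leap)
1809: Sunday
1810: Monday
1811: Tuesday
1812: Wednesday (leap)
1813: Friday
1814: Saturday
1814 begins on a Saturday and is a common year.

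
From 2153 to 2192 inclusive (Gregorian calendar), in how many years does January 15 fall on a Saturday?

Track January 15's weekday year by year (advancing +1, or +2 across a Feb 29):
  2153: Mon  2154: Tue (+1)  2155: Wed (+1)  2156: Thu (+1)  2157: Sat (+2) ✓
  2158: Sun (+1)  2159: Mon (+1)  2160: Tue (+1)  2161: Thu (+2)  2162: Fri (+1)
  2163: Sat (+1) ✓  2164: Sun (+1)  2165: Tue (+2)  2166: Wed (+1)  … (12 more years) …
  2179: Fri (+1)  2180: Sat (+1) ✓  2181: Mon (+2)  2182: Tue (+1)  2183: Wed (+1)
  2184: Thu (+1)  2185: Sat (+2) ✓  2186: Sun (+1)  2187: Mon (+1)  2188: Tue (+1)
  2189: Thu (+2)  2190: Fri (+1)  2191: Sat (+1) ✓  2192: Sun (+1)
Saturday years: 2157, 2163, 2174, 2180, 2185, 2191 — 6 in total.

6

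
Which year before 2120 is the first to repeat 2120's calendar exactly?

2080

Two years share a calendar iff Jan 1 falls on the same weekday and both are leap or both are common. 2120: Jan 1 is Monday, leap year.
2119: Jan 1 Sunday, common
2118: Jan 1 Saturday, common
2117: Jan 1 Friday, common
2116: Jan 1 Wednesday, leap
2115: Jan 1 Tuesday, common
2114: Jan 1 Monday, common
2113: Jan 1 Sunday, common
2112: Jan 1 Friday, leap
2111: Jan 1 Thursday, common
2110: Jan 1 Wednesday, common
2109: Jan 1 Tuesday, common
2108: Jan 1 Sunday, leap
2107: Jan 1 Saturday, common
2106: Jan 1 Friday, common
2105: Jan 1 Thursday, common
2104: Jan 1 Tuesday, leap
2103: Jan 1 Monday, common
2102: Jan 1 Sunday, common
2101: Jan 1 Saturday, common
2100: Jan 1 Friday, common
2099: Jan 1 Thursday, common
2098: Jan 1 Wednesday, common
2097: Jan 1 Tuesday, common
2096: Jan 1 Sunday, leap
2095: Jan 1 Saturday, common
2094: Jan 1 Friday, common
2093: Jan 1 Thursday, common
2092: Jan 1 Tuesday, leap
2091: Jan 1 Monday, common
2090: Jan 1 Sunday, common
2089: Jan 1 Saturday, common
2088: Jan 1 Thursday, leap
2087: Jan 1 Wednesday, common
2086: Jan 1 Tuesday, common
2085: Jan 1 Monday, common
2084: Jan 1 Saturday, leap
2083: Jan 1 Friday, common
2082: Jan 1 Thursday, common
2081: Jan 1 Wednesday, common
2080: Jan 1 Monday, leap
2080 matches on both conditions.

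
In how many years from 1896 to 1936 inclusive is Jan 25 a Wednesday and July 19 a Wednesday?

5

Check each year's weekday for Jan 25 and July 19:
  1896: Sat/Sun  1897: Mon/Mon  1898: Tue/Tue  1899: Wed/Wed ✓  1900: Thu/Thu  1901: Fri/Fri  1902: Sat/Sat  1903: Sun/Sun  1904: Mon/Tue  1905: Wed/Wed ✓  1906: Thu/Thu  1907: Fri/Fri  1908: Sat/Sun  1909: Mon/Mon  …(13 more)…  1923: Thu/Thu  1924: Fri/Sat  1925: Sun/Sun  1926: Mon/Mon  1927: Tue/Tue  1928: Wed/Thu  1929: Fri/Fri  1930: Sat/Sat  1931: Sun/Sun  1932: Mon/Tue  1933: Wed/Wed ✓  1934: Thu/Thu  1935: Fri/Fri  1936: Sat/Sun
Both conditions hold in: 1899, 1905, 1911, 1922, 1933 — 5.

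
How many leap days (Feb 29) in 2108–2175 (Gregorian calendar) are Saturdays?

Leap years in 2108–2175: 17 of them.
Feb 29 weekday advances by 5 (mod 7) from one leap year to the next four years later (or differs when a century non-leap intervenes).
Leap-day weekdays: 2108:Wed 2112:Mon 2116:Sat✓ 2120:Thu 2124:Tue 2128:Sun 2132:Fri 2136:Wed 2140:Mon 2144:Sat✓ 2148:Thu 2152:Tue 2156:Sun 2160:Fri 2164:Wed 2168:Mon 2172:Sat✓
Saturday: 2116, 2144, 2172 → 3.

3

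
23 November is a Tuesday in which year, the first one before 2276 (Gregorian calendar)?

From one year to the next, a fixed date's weekday advances by 1, or by 2 when a Feb 29 lies between the two dates.
2276: November 23 is Thursday.
2275: Tuesday (−2)
23 November falls on a Tuesday in 2275.

2275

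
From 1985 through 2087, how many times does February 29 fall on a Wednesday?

3

Leap years in 1985–2087: 25 of them.
Feb 29 weekday advances by 5 (mod 7) from one leap year to the next four years later (or differs when a century non-leap intervenes).
Leap-day weekdays: 1988:Mon 1992:Sat 1996:Thu 2000:Tue 2004:Sun 2008:Fri 2012:Wed✓ 2016:Mon 2020:Sat 2024:Thu 2028:Tue 2032:Sun 2036:Fri 2040:Wed✓ 2044:Mon 2048:Sat 2052:Thu 2056:Tue 2060:Sun 2064:Fri 2068:Wed✓ 2072:Mon 2076:Sat 2080:Thu 2084:Tue
Wednesday: 2012, 2040, 2068 → 3.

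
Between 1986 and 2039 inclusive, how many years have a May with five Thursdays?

22

May has 31 days; it has five Thursdays when Thursday falls among the first (month-length − 28) days — i.e. when May 1 is one of Thursday/Wednesday/Tuesday.
May 1 by year: 1986:Thu✓ 1987:Fri 1988:Sun 1989:Mon 1990:Tue✓ 1991:Wed✓ 1992:Fri 1993:Sat 1994:Sun 1995:Mon 1996:Wed✓ 1997:Thu✓ 1998:Fri 1999:Sat 2000:Mon …(24 more)… 2025:Thu✓ 2026:Fri 2027:Sat 2028:Mon 2029:Tue✓ 2030:Wed✓ 2031:Thu✓ 2032:Sat 2033:Sun 2034:Mon 2035:Tue✓ 2036:Thu✓ 2037:Fri 2038:Sat 2039:Sun
Years with five Thursdays: 1986, 1990, 1991, 1996, 1997, 2001, 2002, 2003, 2007, 2008, 2012, 2013, 2014, 2018, 2019, 2024, 2025, 2029, 2030, 2031, 2035, 2036 → 22.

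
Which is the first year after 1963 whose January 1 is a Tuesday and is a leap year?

1980

Jan 1 advances by 2 weekdays after a leap year and by 1 after a common year.
1963: Jan 1 is Tuesday.
1964: Wednesday (leap)
1965: Friday
1966: Saturday
1967: Sunday
1968: Monday (leap)
1969: Wednesday
1970: Thursday
1971: Friday
1972: Saturday (leap)
1973: Monday
1974: Tuesday
1975: Wednesday
1976: Thursday (leap)
1977: Saturday
1978: Sunday
1979: Monday
1980: Tuesday (leap)
1980 begins on a Tuesday and is a leap year.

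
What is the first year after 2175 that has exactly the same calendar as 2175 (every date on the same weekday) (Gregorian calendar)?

Two years share a calendar iff Jan 1 falls on the same weekday and both are leap or both are common. 2175: Jan 1 is Sunday, common year.
2176: Jan 1 Monday, leap
2177: Jan 1 Wednesday, common
2178: Jan 1 Thursday, common
2179: Jan 1 Friday, common
2180: Jan 1 Saturday, leap
2181: Jan 1 Monday, common
2182: Jan 1 Tuesday, common
2183: Jan 1 Wednesday, common
2184: Jan 1 Thursday, leap
2185: Jan 1 Saturday, common
2186: Jan 1 Sunday, common
2186 matches on both conditions.

2186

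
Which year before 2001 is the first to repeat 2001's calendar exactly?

Two years share a calendar iff Jan 1 falls on the same weekday and both are leap or both are common. 2001: Jan 1 is Monday, common year.
2000: Jan 1 Saturday, leap
1999: Jan 1 Friday, common
1998: Jan 1 Thursday, common
1997: Jan 1 Wednesday, common
1996: Jan 1 Monday, leap
1995: Jan 1 Sunday, common
1994: Jan 1 Saturday, common
1993: Jan 1 Friday, common
1992: Jan 1 Wednesday, leap
1991: Jan 1 Tuesday, common
1990: Jan 1 Monday, common
1990 matches on both conditions.

1990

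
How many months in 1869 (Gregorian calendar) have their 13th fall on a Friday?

1

Check the 13th of each month of 1869: Jan 13: Wed, Feb 13: Sat, Mar 13: Sat, Apr 13: Tue, May 13: Thu, Jun 13: Sun, Jul 13: Tue, Aug 13: Fri, Sep 13: Mon, Oct 13: Wed, Nov 13: Sat, Dec 13: Mon.
Friday occurs in August — 1 month.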